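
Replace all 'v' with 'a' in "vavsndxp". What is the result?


Input string: 'vavsndxp'
Operation: replace 'v' with 'a'
Positions of 'v': 0, 2
After replacement: aaasndxp


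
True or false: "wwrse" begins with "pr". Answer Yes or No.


Input string: 'wwrse'
Prefix to check: 'pr'
First 2 characters of input: 'ww'
Match: False
Result: No


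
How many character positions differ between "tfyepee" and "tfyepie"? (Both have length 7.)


String 1: 'tfyepee'
String 2: 'tfyepie'
Compare each position: pos 0: 't'=='t', pos 1: 'f'=='f', pos 2: 'y'=='y', pos 3: 'e'=='e', pos 4: 'p'=='p', pos 5: 'e'!='i', pos 6: 'e'=='e'
Differing positions: 1
Hamming distance: 1


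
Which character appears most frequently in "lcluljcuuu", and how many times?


Input: 'lcluljcuuu'
Operation: tally each character
Counts: 'c':2, 'j':1, 'l':3, 'u':4
Maximum: 'u' appears 4 times


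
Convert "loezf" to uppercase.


Input string: 'loezf'
Operation: convert each letter to uppercase
Mapping: 'l'->'L', 'o'->'O', 'e'->'E', 'z'->'Z', 'f'->'F'
Result: LOEZF


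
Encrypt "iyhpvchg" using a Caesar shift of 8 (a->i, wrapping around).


Input: 'iyhpvchg', shift = 8
Operation: for each letter, (position + 8) mod 26
Mapping: 'i'(8+8=16)->'q', 'y'(24+8=32, 32 mod 26=6)->'g', 'h'(7+8=15)->'p', 'p'(15+8=23)->'x', 'v'(21+8=29, 29 mod 26=3)->'d', 'c'(2+8=10)->'k', 'h'(7+8=15)->'p', 'g'(6+8=14)->'o'
Result: qgpxdkpo


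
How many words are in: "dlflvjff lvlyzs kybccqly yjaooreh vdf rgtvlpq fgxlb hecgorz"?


Input string: 'dlflvjff lvlyzs kybccqly yjaooreh vdf rgtvlpq fgxlb hecgorz'
Operation: split by spaces
Words found: 'dlflvjff', 'lvlyzs', 'kybccqly', 'yjaooreh', 'vdf', 'rgtvlpq', 'fgxlb', 'hecgorz'
Word count: 8


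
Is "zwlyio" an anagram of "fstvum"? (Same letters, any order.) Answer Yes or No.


String 1: 'fstvum' -> sorted: 'fmstuv'
String 2: 'zwlyio' -> sorted: 'ilowyz'
Compare sorted forms: 'fmstuv' != 'ilowyz'
Anagram: No


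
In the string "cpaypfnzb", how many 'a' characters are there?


Input string: 'cpaypfnzb'
Target character: 'a'
Scan each position: s[2]='a'
Matches found at indices: 2
Total: 1


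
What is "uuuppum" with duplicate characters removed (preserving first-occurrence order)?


Input: 'uuuppum'
Operation: keep first occurrence of each character
Scan: s[0]='u' new -> keep; s[1]='u' seen -> skip; s[2]='u' seen -> skip; s[3]='p' new -> keep; s[4]='p' seen -> skip; s[5]='u' seen -> skip; s[6]='m' new -> keep
Result: upm


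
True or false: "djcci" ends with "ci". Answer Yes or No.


Input string: 'djcci'
Suffix to check: 'ci'
Last 2 characters of input: 'ci'
Match: True
Result: Yes


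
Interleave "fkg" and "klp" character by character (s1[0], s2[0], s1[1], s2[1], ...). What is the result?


String 1: 'fkg'
String 2: 'klp'
Operation: alternate characters
Pairs: 'f'+'k', 'k'+'l', 'g'+'p'
Result: fkklgp


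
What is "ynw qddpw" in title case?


Input string: 'ynw qddpw'
Operation: capitalize first letter of each word
Word transformations: 'ynw'->'Ynw', 'qddpw'->'Qddpw'
Result: Ynw Qddpw


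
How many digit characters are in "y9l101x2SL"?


Input string: 'y9l101x2SL'
Operation: count digit characters (0-9)
Scan: 'y', '9'(digit), 'l', '1'(digit), '0'(digit), '1'(digit), 'x', '2'(digit), 'S', 'L'
Digits found: 5
Result: 5


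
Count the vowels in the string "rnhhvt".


Input string: 'rnhhvt'
Operation: count vowels (a, e, i, o, u)
Scan: s[0]='r', s[1]='n', s[2]='h', s[3]='h', s[4]='v', s[5]='t'
Vowels found: 0
Result: 0


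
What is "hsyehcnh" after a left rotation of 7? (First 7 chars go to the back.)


Input: 'hsyehcnh', shift = 7
Operation: split at index 7 and swap parts
Front part s[0:7] = 'hsyehcn'
Back part s[7:] = 'h'
Rotated = back + front = 'h' + 'hsyehcn'
Result: hhsyehcn


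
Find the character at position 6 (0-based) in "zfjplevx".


Input string: 'zfjplevx'
Operation: get character at index 6
Index mapping: s[0]='z', s[1]='f', s[2]='j', s[3]='p', s[4]='l', s[5]='e', s[6]='v'
Result: 'v'


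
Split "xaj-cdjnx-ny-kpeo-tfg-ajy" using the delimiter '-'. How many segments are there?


Input string: 'xaj-cdjnx-ny-kpeo-tfg-ajy'
Delimiter: '-'
Split result: 'xaj', 'cdjnx', 'ny', 'kpeo', 'tfg', 'ajy'
Number of parts: 6


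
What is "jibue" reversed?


Input string: 'jibue'
Operation: reverse character order
Original order: 'j' -> 'i' -> 'b' -> 'u' -> 'e'
Reversed order: 'e' -> 'u' -> 'b' -> 'i' -> 'j'
Result: eubij


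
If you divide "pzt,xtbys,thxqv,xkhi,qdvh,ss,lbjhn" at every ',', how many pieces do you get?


Input string: 'pzt,xtbys,thxqv,xkhi,qdvh,ss,lbjhn'
Delimiter: ','
Split result: 'pzt', 'xtbys', 'thxqv', 'xkhi', 'qdvh', 'ss', 'lbjhn'
Number of parts: 7


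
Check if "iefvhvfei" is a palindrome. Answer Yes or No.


Input string: 'iefvhvfei'
Reversed: 'iefvhvfei'
Compare pairs: s[0]='i' vs s[8]='i' (match), s[1]='e' vs s[7]='e' (match), s[2]='f' vs s[6]='f' (match), s[3]='v' vs s[5]='v' (match)
Palindrome: Yes


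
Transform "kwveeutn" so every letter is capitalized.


Input string: 'kwveeutn'
Operation: convert each letter to uppercase
Mapping: 'k'->'K', 'w'->'W', 'v'->'V', 'e'->'E', 'e'->'E', 'u'->'U', 't'->'T', 'n'->'N'
Result: KWVEEUTN


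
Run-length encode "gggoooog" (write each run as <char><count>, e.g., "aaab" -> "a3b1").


Input: 'gggoooog'
Operation: identify consecutive runs
Runs: 'ggg' -> g3, 'oooo' -> o4, 'g' -> g1
Encoded: g3o4g1


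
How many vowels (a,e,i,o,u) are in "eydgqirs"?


Input string: 'eydgqirs'
Operation: count vowels (a, e, i, o, u)
Scan: s[0]='e' (vowel), s[1]='y', s[2]='d', s[3]='g', s[4]='q', s[5]='i' (vowel), s[6]='r', s[7]='s'
Vowels found: 2
Result: 2


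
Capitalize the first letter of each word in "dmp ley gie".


Input string: 'dmp ley gie'
Operation: capitalize first letter of each word
Word transformations: 'dmp'->'Dmp', 'ley'->'Ley', 'gie'->'Gie'
Result: Dmp Ley Gie


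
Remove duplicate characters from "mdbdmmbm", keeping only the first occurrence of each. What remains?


Input: 'mdbdmmbm'
Operation: keep first occurrence of each character
Scan: s[0]='m' new -> keep; s[1]='d' new -> keep; s[2]='b' new -> keep; s[3]='d' seen -> skip; s[4]='m' seen -> skip; s[5]='m' seen -> skip; s[6]='b' seen -> skip; s[7]='m' seen -> skip
Result: mdb


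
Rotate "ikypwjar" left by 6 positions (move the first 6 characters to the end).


Input: 'ikypwjar', shift = 6
Operation: split at index 6 and swap parts
Front part s[0:6] = 'ikypwj'
Back part s[6:] = 'ar'
Rotated = back + front = 'ar' + 'ikypwj'
Result: arikypwj


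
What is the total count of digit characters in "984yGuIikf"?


Input string: '984yGuIikf'
Operation: count digit characters (0-9)
Scan: '9'(digit), '8'(digit), '4'(digit), 'y', 'G', 'u', 'I', 'i', 'k', 'f'
Digits found: 3
Result: 3


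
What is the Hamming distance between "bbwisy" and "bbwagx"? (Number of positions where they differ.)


String 1: 'bbwisy'
String 2: 'bbwagx'
Compare each position: pos 0: 'b'=='b', pos 1: 'b'=='b', pos 2: 'w'=='w', pos 3: 'i'!='a', pos 4: 's'!='g', pos 5: 'y'!='x'
Differing positions: 3
Hamming distance: 3


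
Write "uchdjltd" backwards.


Input string: 'uchdjltd'
Operation: reverse character order
Original order: 'u' -> 'c' -> 'h' -> 'd' -> 'j' -> 'l' -> 't' -> 'd'
Reversed order: 'd' -> 't' -> 'l' -> 'j' -> 'd' -> 'h' -> 'c' -> 'u'
Result: dtljdhcu


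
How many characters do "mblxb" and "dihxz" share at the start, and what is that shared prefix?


String 1: 'mblxb'
String 2: 'dihxz'
Compare position by position:
pos 0: 'm' vs 'd' differ -> stop
Longest common prefix: "" (length 0)


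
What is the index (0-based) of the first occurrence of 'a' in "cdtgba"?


Input string: 'cdtgba'
Target: 'a'
Scanning left to right: s[0]='c', s[1]='d', s[2]='t', s[3]='g', s[4]='b', s[5]='a'
First match at index: 5


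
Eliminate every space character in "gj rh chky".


Input string: 'gj rh chky'
Operation: remove all spaces
Words: 'gj', 'rh', 'chky'
Join without spaces: gjrhchky


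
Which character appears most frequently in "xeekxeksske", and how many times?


Input: 'xeekxeksske'
Operation: tally each character
Counts: 'e':4, 'k':3, 's':2, 'x':2
Maximum: 'e' appears 4 times


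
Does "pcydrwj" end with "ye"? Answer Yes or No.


Input string: 'pcydrwj'
Suffix to check: 'ye'
Last 2 characters of input: 'wj'
Match: False
Result: No


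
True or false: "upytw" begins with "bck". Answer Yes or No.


Input string: 'upytw'
Prefix to check: 'bck'
First 3 characters of input: 'upy'
Match: False
Result: No


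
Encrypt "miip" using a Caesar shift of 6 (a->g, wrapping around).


Input: 'miip', shift = 6
Operation: for each letter, (position + 6) mod 26
Mapping: 'm'(12+6=18)->'s', 'i'(8+6=14)->'o', 'i'(8+6=14)->'o', 'p'(15+6=21)->'v'
Result: soov


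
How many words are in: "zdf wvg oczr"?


Input string: 'zdf wvg oczr'
Operation: split by spaces
Words found: 'zdf', 'wvg', 'oczr'
Word count: 3


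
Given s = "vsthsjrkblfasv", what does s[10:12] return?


Input string: 'vsthsjrkblfasv'
Operation: slice [10:12]
Extract characters: s[10]='f', s[11]='a'
Result: fa


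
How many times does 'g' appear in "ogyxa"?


Input string: 'ogyxa'
Target character: 'g'
Scan each position: s[1]='g'
Matches found at indices: 1
Total: 1


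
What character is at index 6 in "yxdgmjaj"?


Input string: 'yxdgmjaj'
Operation: get character at index 6
Index mapping: s[0]='y', s[1]='x', s[2]='d', s[3]='g', s[4]='m', s[5]='j', s[6]='a'
Result: 'a'


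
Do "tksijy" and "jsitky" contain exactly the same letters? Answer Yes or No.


String 1: 'tksijy' -> sorted: 'ijksty'
String 2: 'jsitky' -> sorted: 'ijksty'
Compare sorted forms: 'ijksty' == 'ijksty'
Anagram: Yes


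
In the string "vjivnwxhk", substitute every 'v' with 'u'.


Input string: 'vjivnwxhk'
Operation: replace 'v' with 'u'
Positions of 'v': 0, 3
After replacement: ujiunwxhk


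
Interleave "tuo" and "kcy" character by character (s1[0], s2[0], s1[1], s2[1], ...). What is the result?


String 1: 'tuo'
String 2: 'kcy'
Operation: alternate characters
Pairs: 't'+'k', 'u'+'c', 'o'+'y'
Result: tkucoy


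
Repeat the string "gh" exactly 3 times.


Input string: 'gh'
Operation: repeat 3 times
Concatenation: 'gh' + 'gh' + 'gh'
Result: ghghgh


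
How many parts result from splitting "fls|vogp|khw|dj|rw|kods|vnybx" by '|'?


Input string: 'fls|vogp|khw|dj|rw|kods|vnybx'
Delimiter: '|'
Split result: 'fls', 'vogp', 'khw', 'dj', 'rw', 'kods', 'vnybx'
Number of parts: 7


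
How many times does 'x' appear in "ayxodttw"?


Input string: 'ayxodttw'
Target character: 'x'
Scan each position: s[2]='x'
Matches found at indices: 2
Total: 1


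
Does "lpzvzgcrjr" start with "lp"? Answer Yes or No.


Input string: 'lpzvzgcrjr'
Prefix to check: 'lp'
First 2 characters of input: 'lp'
Match: True
Result: Yes


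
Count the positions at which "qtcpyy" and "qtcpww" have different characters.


String 1: 'qtcpyy'
String 2: 'qtcpww'
Compare each position: pos 0: 'q'=='q', pos 1: 't'=='t', pos 2: 'c'=='c', pos 3: 'p'=='p', pos 4: 'y'!='w', pos 5: 'y'!='w'
Differing positions: 2
Hamming distance: 2


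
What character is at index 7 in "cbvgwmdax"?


Input string: 'cbvgwmdax'
Operation: get character at index 7
Index mapping: s[0]='c', s[1]='b', s[2]='v', s[3]='g', s[4]='w', s[5]='m', s[6]='d', s[7]='a'
Result: 'a'


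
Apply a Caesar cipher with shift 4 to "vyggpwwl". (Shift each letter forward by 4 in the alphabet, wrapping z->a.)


Input: 'vyggpwwl', shift = 4
Operation: for each letter, (position + 4) mod 26
Mapping: 'v'(21+4=25)->'z', 'y'(24+4=28, 28 mod 26=2)->'c', 'g'(6+4=10)->'k', 'g'(6+4=10)->'k', 'p'(15+4=19)->'t', 'w'(22+4=26, 26 mod 26=0)->'a', 'w'(22+4=26, 26 mod 26=0)->'a', 'l'(11+4=15)->'p'
Result: zckktaap


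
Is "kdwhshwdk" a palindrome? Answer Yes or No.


Input string: 'kdwhshwdk'
Reversed: 'kdwhshwdk'
Compare pairs: s[0]='k' vs s[8]='k' (match), s[1]='d' vs s[7]='d' (match), s[2]='w' vs s[6]='w' (match), s[3]='h' vs s[5]='h' (match)
Palindrome: Yes


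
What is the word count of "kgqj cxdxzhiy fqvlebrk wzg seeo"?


Input string: 'kgqj cxdxzhiy fqvlebrk wzg seeo'
Operation: split by spaces
Words found: 'kgqj', 'cxdxzhiy', 'fqvlebrk', 'wzg', 'seeo'
Word count: 5


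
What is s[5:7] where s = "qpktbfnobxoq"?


Input string: 'qpktbfnobxoq'
Operation: slice [5:7]
Extract characters: s[5]='f', s[6]='n'
Result: fn


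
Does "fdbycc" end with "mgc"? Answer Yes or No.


Input string: 'fdbycc'
Suffix to check: 'mgc'
Last 3 characters of input: 'ycc'
Match: False
Result: No


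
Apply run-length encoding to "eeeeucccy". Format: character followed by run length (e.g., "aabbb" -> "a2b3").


Input: 'eeeeucccy'
Operation: identify consecutive runs
Runs: 'eeee' -> e4, 'u' -> u1, 'ccc' -> c3, 'y' -> y1
Encoded: e4u1c3y1


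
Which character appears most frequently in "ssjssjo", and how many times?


Input: 'ssjssjo'
Operation: tally each character
Counts: 'j':2, 'o':1, 's':4
Maximum: 's' appears 4 times


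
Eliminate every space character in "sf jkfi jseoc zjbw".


Input string: 'sf jkfi jseoc zjbw'
Operation: remove all spaces
Words: 'sf', 'jkfi', 'jseoc', 'zjbw'
Join without spaces: sfjkfijseoczjbw


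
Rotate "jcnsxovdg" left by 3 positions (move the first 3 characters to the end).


Input: 'jcnsxovdg', shift = 3
Operation: split at index 3 and swap parts
Front part s[0:3] = 'jcn'
Back part s[3:] = 'sxovdg'
Rotated = back + front = 'sxovdg' + 'jcn'
Result: sxovdgjcn


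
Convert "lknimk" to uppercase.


Input string: 'lknimk'
Operation: convert each letter to uppercase
Mapping: 'l'->'L', 'k'->'K', 'n'->'N', 'i'->'I', 'm'->'M', 'k'->'K'
Result: LKNIMK


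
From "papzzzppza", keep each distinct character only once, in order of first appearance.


Input: 'papzzzppza'
Operation: keep first occurrence of each character
Scan: s[0]='p' new -> keep; s[1]='a' new -> keep; s[2]='p' seen -> skip; s[3]='z' new -> keep; s[4]='z' seen -> skip; s[5]='z' seen -> skip; s[6]='p' seen -> skip; s[7]='p' seen -> skip; s[8]='z' seen -> skip; s[9]='a' seen -> skip
Result: paz


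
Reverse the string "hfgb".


Input string: 'hfgb'
Operation: reverse character order
Original order: 'h' -> 'f' -> 'g' -> 'b'
Reversed order: 'b' -> 'g' -> 'f' -> 'h'
Result: bgfh


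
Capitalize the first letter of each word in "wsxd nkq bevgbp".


Input string: 'wsxd nkq bevgbp'
Operation: capitalize first letter of each word
Word transformations: 'wsxd'->'Wsxd', 'nkq'->'Nkq', 'bevgbp'->'Bevgbp'
Result: Wsxd Nkq Bevgbp


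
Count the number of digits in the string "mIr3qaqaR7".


Input string: 'mIr3qaqaR7'
Operation: count digit characters (0-9)
Scan: 'm', 'I', 'r', '3'(digit), 'q', 'a', 'q', 'a', 'R', '7'(digit)
Digits found: 2
Result: 2


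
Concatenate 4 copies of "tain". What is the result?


Input string: 'tain'
Operation: repeat 4 times
Concatenation: 'tain' + 'tain' + 'tain' + 'tain'
Result: taintaintaintain


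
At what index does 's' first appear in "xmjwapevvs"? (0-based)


Input string: 'xmjwapevvs'
Target: 's'
Scanning left to right: s[0]='x', s[1]='m', s[2]='j', s[3]='w', s[4]='a', s[5]='p', s[6]='e', s[7]='v', s[8]='v', s[9]='s'
First match at index: 9


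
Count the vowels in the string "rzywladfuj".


Input string: 'rzywladfuj'
Operation: count vowels (a, e, i, o, u)
Scan: s[0]='r', s[1]='z', s[2]='y', s[3]='w', s[4]='l', s[5]='a' (vowel), s[6]='d', s[7]='f', s[8]='u' (vowel), s[9]='j'
Vowels found: 2
Result: 2


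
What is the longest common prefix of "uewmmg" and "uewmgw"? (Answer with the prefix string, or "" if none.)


String 1: 'uewmmg'
String 2: 'uewmgw'
Compare position by position:
pos 0: 'u' vs 'u' match
pos 1: 'e' vs 'e' match
pos 2: 'w' vs 'w' match
pos 3: 'm' vs 'm' match
pos 4: 'm' vs 'g' differ -> stop
Longest common prefix: "uewm" (length 4)


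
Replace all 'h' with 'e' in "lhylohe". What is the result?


Input string: 'lhylohe'
Operation: replace 'h' with 'e'
Positions of 'h': 1, 5
After replacement: leyloee


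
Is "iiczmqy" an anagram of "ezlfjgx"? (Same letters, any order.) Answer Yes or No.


String 1: 'ezlfjgx' -> sorted: 'efgjlxz'
String 2: 'iiczmqy' -> sorted: 'ciimqyz'
Compare sorted forms: 'efgjlxz' != 'ciimqyz'
Anagram: No


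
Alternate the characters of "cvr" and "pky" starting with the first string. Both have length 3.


String 1: 'cvr'
String 2: 'pky'
Operation: alternate characters
Pairs: 'c'+'p', 'v'+'k', 'r'+'y'
Result: cpvkry


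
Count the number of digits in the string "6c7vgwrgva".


Input string: '6c7vgwrgva'
Operation: count digit characters (0-9)
Scan: '6'(digit), 'c', '7'(digit), 'v', 'g', 'w', 'r', 'g', 'v', 'a'
Digits found: 2
Result: 2


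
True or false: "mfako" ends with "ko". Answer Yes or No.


Input string: 'mfako'
Suffix to check: 'ko'
Last 2 characters of input: 'ko'
Match: True
Result: Yes


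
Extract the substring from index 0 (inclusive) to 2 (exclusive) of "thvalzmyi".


Input string: 'thvalzmyi'
Operation: slice [0:2]
Extract characters: s[0]='t', s[1]='h'
Result: th


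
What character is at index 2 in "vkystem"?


Input string: 'vkystem'
Operation: get character at index 2
Index mapping: s[0]='v', s[1]='k', s[2]='y'
Result: 'y'


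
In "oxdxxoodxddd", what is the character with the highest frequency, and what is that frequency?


Input: 'oxdxxoodxddd'
Operation: tally each character
Counts: 'd':5, 'o':3, 'x':4
Maximum: 'd' appears 5 times


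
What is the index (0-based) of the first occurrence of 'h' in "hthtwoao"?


Input string: 'hthtwoao'
Target: 'h'
Scanning left to right: s[0]='h'
First match at index: 0


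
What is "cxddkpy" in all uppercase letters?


Input string: 'cxddkpy'
Operation: convert each letter to uppercase
Mapping: 'c'->'C', 'x'->'X', 'd'->'D', 'd'->'D', 'k'->'K', 'p'->'P', 'y'->'Y'
Result: CXDDKPY


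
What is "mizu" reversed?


Input string: 'mizu'
Operation: reverse character order
Original order: 'm' -> 'i' -> 'z' -> 'u'
Reversed order: 'u' -> 'z' -> 'i' -> 'm'
Result: uzim


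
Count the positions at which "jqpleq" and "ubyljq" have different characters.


String 1: 'jqpleq'
String 2: 'ubyljq'
Compare each position: pos 0: 'j'!='u', pos 1: 'q'!='b', pos 2: 'p'!='y', pos 3: 'l'=='l', pos 4: 'e'!='j', pos 5: 'q'=='q'
Differing positions: 4
Hamming distance: 4


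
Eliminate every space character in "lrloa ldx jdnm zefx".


Input string: 'lrloa ldx jdnm zefx'
Operation: remove all spaces
Words: 'lrloa', 'ldx', 'jdnm', 'zefx'
Join without spaces: lrloaldxjdnmzefx


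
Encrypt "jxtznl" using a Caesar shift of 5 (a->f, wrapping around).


Input: 'jxtznl', shift = 5
Operation: for each letter, (position + 5) mod 26
Mapping: 'j'(9+5=14)->'o', 'x'(23+5=28, 28 mod 26=2)->'c', 't'(19+5=24)->'y', 'z'(25+5=30, 30 mod 26=4)->'e', 'n'(13+5=18)->'s', 'l'(11+5=16)->'q'
Result: ocyesq


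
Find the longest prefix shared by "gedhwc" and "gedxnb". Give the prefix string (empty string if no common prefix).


String 1: 'gedhwc'
String 2: 'gedxnb'
Compare position by position:
pos 0: 'g' vs 'g' match
pos 1: 'e' vs 'e' match
pos 2: 'd' vs 'd' match
pos 3: 'h' vs 'x' differ -> stop
Longest common prefix: "ged" (length 3)


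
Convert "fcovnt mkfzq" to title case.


Input string: 'fcovnt mkfzq'
Operation: capitalize first letter of each word
Word transformations: 'fcovnt'->'Fcovnt', 'mkfzq'->'Mkfzq'
Result: Fcovnt Mkfzq


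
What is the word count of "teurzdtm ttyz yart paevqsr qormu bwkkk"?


Input string: 'teurzdtm ttyz yart paevqsr qormu bwkkk'
Operation: split by spaces
Words found: 'teurzdtm', 'ttyz', 'yart', 'paevqsr', 'qormu', 'bwkkk'
Word count: 6


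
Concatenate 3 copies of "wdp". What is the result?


Input string: 'wdp'
Operation: repeat 3 times
Concatenation: 'wdp' + 'wdp' + 'wdp'
Result: wdpwdpwdp


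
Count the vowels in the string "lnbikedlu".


Input string: 'lnbikedlu'
Operation: count vowels (a, e, i, o, u)
Scan: s[0]='l', s[1]='n', s[2]='b', s[3]='i' (vowel), s[4]='k', s[5]='e' (vowel), s[6]='d', s[7]='l', s[8]='u' (vowel)
Vowels found: 3
Result: 3


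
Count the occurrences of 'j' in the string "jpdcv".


Input string: 'jpdcv'
Target character: 'j'
Scan each position: s[0]='j'
Matches found at indices: 0
Total: 1


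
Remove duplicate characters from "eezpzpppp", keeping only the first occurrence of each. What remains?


Input: 'eezpzpppp'
Operation: keep first occurrence of each character
Scan: s[0]='e' new -> keep; s[1]='e' seen -> skip; s[2]='z' new -> keep; s[3]='p' new -> keep; s[4]='z' seen -> skip; s[5]='p' seen -> skip; s[6]='p' seen -> skip; s[7]='p' seen -> skip; s[8]='p' seen -> skip
Result: ezp


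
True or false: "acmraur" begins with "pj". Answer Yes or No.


Input string: 'acmraur'
Prefix to check: 'pj'
First 2 characters of input: 'ac'
Match: False
Result: No


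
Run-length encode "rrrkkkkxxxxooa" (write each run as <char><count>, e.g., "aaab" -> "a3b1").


Input: 'rrrkkkkxxxxooa'
Operation: identify consecutive runs
Runs: 'rrr' -> r3, 'kkkk' -> k4, 'xxxx' -> x4, 'oo' -> o2, 'a' -> a1
Encoded: r3k4x4o2a1


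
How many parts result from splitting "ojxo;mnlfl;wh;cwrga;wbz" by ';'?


Input string: 'ojxo;mnlfl;wh;cwrga;wbz'
Delimiter: ';'
Split result: 'ojxo', 'mnlfl', 'wh', 'cwrga', 'wbz'
Number of parts: 5


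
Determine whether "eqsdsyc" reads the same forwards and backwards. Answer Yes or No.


Input string: 'eqsdsyc'
Reversed: 'cysdsqe'
Compare pairs: s[0]='e' vs s[6]='c' (mismatch), s[1]='q' vs s[5]='y' (mismatch), s[2]='s' vs s[4]='s' (match)
Palindrome: No


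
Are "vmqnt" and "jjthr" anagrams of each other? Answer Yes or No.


String 1: 'vmqnt' -> sorted: 'mnqtv'
String 2: 'jjthr' -> sorted: 'hjjrt'
Compare sorted forms: 'mnqtv' != 'hjjrt'
Anagram: No


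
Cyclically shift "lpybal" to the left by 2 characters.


Input: 'lpybal', shift = 2
Operation: split at index 2 and swap parts
Front part s[0:2] = 'lp'
Back part s[2:] = 'ybal'
Rotated = back + front = 'ybal' + 'lp'
Result: yballp


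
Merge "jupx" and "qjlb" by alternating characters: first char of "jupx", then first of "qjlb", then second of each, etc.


String 1: 'jupx'
String 2: 'qjlb'
Operation: alternate characters
Pairs: 'j'+'q', 'u'+'j', 'p'+'l', 'x'+'b'
Result: jqujplxb


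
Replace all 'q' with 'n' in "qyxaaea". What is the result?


Input string: 'qyxaaea'
Operation: replace 'q' with 'n'
Positions of 'q': 0
After replacement: nyxaaea


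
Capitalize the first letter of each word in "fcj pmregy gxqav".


Input string: 'fcj pmregy gxqav'
Operation: capitalize first letter of each word
Word transformations: 'fcj'->'Fcj', 'pmregy'->'Pmregy', 'gxqav'->'Gxqav'
Result: Fcj Pmregy Gxqav


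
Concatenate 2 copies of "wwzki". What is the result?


Input string: 'wwzki'
Operation: repeat 2 times
Concatenation: 'wwzki' + 'wwzki'
Result: wwzkiwwzki


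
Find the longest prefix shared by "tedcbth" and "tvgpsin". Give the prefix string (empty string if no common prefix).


String 1: 'tedcbth'
String 2: 'tvgpsin'
Compare position by position:
pos 0: 't' vs 't' match
pos 1: 'e' vs 'v' differ -> stop
Longest common prefix: "t" (length 1)


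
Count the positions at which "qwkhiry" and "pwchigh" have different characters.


String 1: 'qwkhiry'
String 2: 'pwchigh'
Compare each position: pos 0: 'q'!='p', pos 1: 'w'=='w', pos 2: 'k'!='c', pos 3: 'h'=='h', pos 4: 'i'=='i', pos 5: 'r'!='g', pos 6: 'y'!='h'
Differing positions: 4
Hamming distance: 4


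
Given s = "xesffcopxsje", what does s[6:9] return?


Input string: 'xesffcopxsje'
Operation: slice [6:9]
Extract characters: s[6]='o', s[7]='p', s[8]='x'
Result: opx


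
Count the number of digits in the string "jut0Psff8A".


Input string: 'jut0Psff8A'
Operation: count digit characters (0-9)
Scan: 'j', 'u', 't', '0'(digit), 'P', 's', 'f', 'f', '8'(digit), 'A'
Digits found: 2
Result: 2


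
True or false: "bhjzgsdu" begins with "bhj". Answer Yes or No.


Input string: 'bhjzgsdu'
Prefix to check: 'bhj'
First 3 characters of input: 'bhj'
Match: True
Result: Yes


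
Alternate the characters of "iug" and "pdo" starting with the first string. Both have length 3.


String 1: 'iug'
String 2: 'pdo'
Operation: alternate characters
Pairs: 'i'+'p', 'u'+'d', 'g'+'o'
Result: ipudgo


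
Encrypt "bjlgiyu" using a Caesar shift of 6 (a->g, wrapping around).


Input: 'bjlgiyu', shift = 6
Operation: for each letter, (position + 6) mod 26
Mapping: 'b'(1+6=7)->'h', 'j'(9+6=15)->'p', 'l'(11+6=17)->'r', 'g'(6+6=12)->'m', 'i'(8+6=14)->'o', 'y'(24+6=30, 30 mod 26=4)->'e', 'u'(20+6=26, 26 mod 26=0)->'a'
Result: hprmoea


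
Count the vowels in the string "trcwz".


Input string: 'trcwz'
Operation: count vowels (a, e, i, o, u)
Scan: s[0]='t', s[1]='r', s[2]='c', s[3]='w', s[4]='z'
Vowels found: 0
Result: 0


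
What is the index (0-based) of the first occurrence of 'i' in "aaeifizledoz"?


Input string: 'aaeifizledoz'
Target: 'i'
Scanning left to right: s[0]='a', s[1]='a', s[2]='e', s[3]='i'
First match at index: 3


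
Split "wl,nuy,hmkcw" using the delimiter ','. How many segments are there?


Input string: 'wl,nuy,hmkcw'
Delimiter: ','
Split result: 'wl', 'nuy', 'hmkcw'
Number of parts: 3


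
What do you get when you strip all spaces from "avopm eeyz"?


Input string: 'avopm eeyz'
Operation: remove all spaces
Words: 'avopm', 'eeyz'
Join without spaces: avopmeeyz


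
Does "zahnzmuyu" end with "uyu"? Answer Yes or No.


Input string: 'zahnzmuyu'
Suffix to check: 'uyu'
Last 3 characters of input: 'uyu'
Match: True
Result: Yes


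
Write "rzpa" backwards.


Input string: 'rzpa'
Operation: reverse character order
Original order: 'r' -> 'z' -> 'p' -> 'a'
Reversed order: 'a' -> 'p' -> 'z' -> 'r'
Result: apzr


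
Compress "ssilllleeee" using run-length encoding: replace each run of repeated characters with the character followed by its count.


Input: 'ssilllleeee'
Operation: identify consecutive runs
Runs: 'ss' -> s2, 'i' -> i1, 'llll' -> l4, 'eeee' -> e4
Encoded: s2i1l4e4


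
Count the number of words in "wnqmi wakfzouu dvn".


Input string: 'wnqmi wakfzouu dvn'
Operation: split by spaces
Words found: 'wnqmi', 'wakfzouu', 'dvn'
Word count: 3


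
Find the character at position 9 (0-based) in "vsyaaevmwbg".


Input string: 'vsyaaevmwbg'
Operation: get character at index 9
Index mapping: s[0]='v', s[1]='s', s[2]='y', s[3]='a', s[4]='a', s[5]='e', s[6]='v', s[7]='m', s[8]='w', s[9]='b'
Result: 'b'


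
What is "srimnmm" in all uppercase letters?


Input string: 'srimnmm'
Operation: convert each letter to uppercase
Mapping: 's'->'S', 'r'->'R', 'i'->'I', 'm'->'M', 'n'->'N', 'm'->'M', 'm'->'M'
Result: SRIMNMM


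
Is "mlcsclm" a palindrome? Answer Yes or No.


Input string: 'mlcsclm'
Reversed: 'mlcsclm'
Compare pairs: s[0]='m' vs s[6]='m' (match), s[1]='l' vs s[5]='l' (match), s[2]='c' vs s[4]='c' (match)
Palindrome: Yes


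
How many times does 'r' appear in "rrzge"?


Input string: 'rrzge'
Target character: 'r'
Scan each position: s[0]='r', s[1]='r'
Matches found at indices: 0, 1
Total: 2


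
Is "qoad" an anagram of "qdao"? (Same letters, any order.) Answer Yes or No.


String 1: 'qdao' -> sorted: 'adoq'
String 2: 'qoad' -> sorted: 'adoq'
Compare sorted forms: 'adoq' == 'adoq'
Anagram: Yes


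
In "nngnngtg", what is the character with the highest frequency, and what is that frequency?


Input: 'nngnngtg'
Operation: tally each character
Counts: 'g':3, 'n':4, 't':1
Maximum: 'n' appears 4 times


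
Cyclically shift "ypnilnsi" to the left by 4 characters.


Input: 'ypnilnsi', shift = 4
Operation: split at index 4 and swap parts
Front part s[0:4] = 'ypni'
Back part s[4:] = 'lnsi'
Rotated = back + front = 'lnsi' + 'ypni'
Result: lnsiypni


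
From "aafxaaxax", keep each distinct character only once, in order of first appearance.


Input: 'aafxaaxax'
Operation: keep first occurrence of each character
Scan: s[0]='a' new -> keep; s[1]='a' seen -> skip; s[2]='f' new -> keep; s[3]='x' new -> keep; s[4]='a' seen -> skip; s[5]='a' seen -> skip; s[6]='x' seen -> skip; s[7]='a' seen -> skip; s[8]='x' seen -> skip
Result: afx


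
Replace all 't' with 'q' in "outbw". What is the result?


Input string: 'outbw'
Operation: replace 't' with 'q'
Positions of 't': 2
After replacement: ouqbw


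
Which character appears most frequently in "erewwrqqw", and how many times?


Input: 'erewwrqqw'
Operation: tally each character
Counts: 'e':2, 'q':2, 'r':2, 'w':3
Maximum: 'w' appears 3 times


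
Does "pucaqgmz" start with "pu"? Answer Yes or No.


Input string: 'pucaqgmz'
Prefix to check: 'pu'
First 2 characters of input: 'pu'
Match: True
Result: Yes


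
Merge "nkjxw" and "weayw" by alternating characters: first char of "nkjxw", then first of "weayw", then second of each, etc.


String 1: 'nkjxw'
String 2: 'weayw'
Operation: alternate characters
Pairs: 'n'+'w', 'k'+'e', 'j'+'a', 'x'+'y', 'w'+'w'
Result: nwkejaxyww


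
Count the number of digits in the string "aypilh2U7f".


Input string: 'aypilh2U7f'
Operation: count digit characters (0-9)
Scan: 'a', 'y', 'p', 'i', 'l', 'h', '2'(digit), 'U', '7'(digit), 'f'
Digits found: 2
Result: 2


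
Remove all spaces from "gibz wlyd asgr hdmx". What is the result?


Input string: 'gibz wlyd asgr hdmx'
Operation: remove all spaces
Words: 'gibz', 'wlyd', 'asgr', 'hdmx'
Join without spaces: gibzwlydasgrhdmx


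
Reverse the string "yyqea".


Input string: 'yyqea'
Operation: reverse character order
Original order: 'y' -> 'y' -> 'q' -> 'e' -> 'a'
Reversed order: 'a' -> 'e' -> 'q' -> 'y' -> 'y'
Result: aeqyy


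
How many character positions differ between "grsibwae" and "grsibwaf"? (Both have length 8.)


String 1: 'grsibwae'
String 2: 'grsibwaf'
Compare each position: pos 0: 'g'=='g', pos 1: 'r'=='r', pos 2: 's'=='s', pos 3: 'i'=='i', pos 4: 'b'=='b', pos 5: 'w'=='w', pos 6: 'a'=='a', pos 7: 'e'!='f'
Differing positions: 1
Hamming distance: 1


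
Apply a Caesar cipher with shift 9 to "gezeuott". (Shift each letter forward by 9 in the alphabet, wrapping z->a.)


Input: 'gezeuott', shift = 9
Operation: for each letter, (position + 9) mod 26
Mapping: 'g'(6+9=15)->'p', 'e'(4+9=13)->'n', 'z'(25+9=34, 34 mod 26=8)->'i', 'e'(4+9=13)->'n', 'u'(20+9=29, 29 mod 26=3)->'d', 'o'(14+9=23)->'x', 't'(19+9=28, 28 mod 26=2)->'c', 't'(19+9=28, 28 mod 26=2)->'c'
Result: pnindxcc


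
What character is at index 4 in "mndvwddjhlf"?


Input string: 'mndvwddjhlf'
Operation: get character at index 4
Index mapping: s[0]='m', s[1]='n', s[2]='d', s[3]='v', s[4]='w'
Result: 'w'


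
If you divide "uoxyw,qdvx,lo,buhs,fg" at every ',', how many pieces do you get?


Input string: 'uoxyw,qdvx,lo,buhs,fg'
Delimiter: ','
Split result: 'uoxyw', 'qdvx', 'lo', 'buhs', 'fg'
Number of parts: 5


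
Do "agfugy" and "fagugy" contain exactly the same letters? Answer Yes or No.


String 1: 'agfugy' -> sorted: 'afgguy'
String 2: 'fagugy' -> sorted: 'afgguy'
Compare sorted forms: 'afgguy' == 'afgguy'
Anagram: Yes


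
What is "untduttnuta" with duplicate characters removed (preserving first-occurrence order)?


Input: 'untduttnuta'
Operation: keep first occurrence of each character
Scan: s[0]='u' new -> keep; s[1]='n' new -> keep; s[2]='t' new -> keep; s[3]='d' new -> keep; s[4]='u' seen -> skip; s[5]='t' seen -> skip; s[6]='t' seen -> skip; s[7]='n' seen -> skip; s[8]='u' seen -> skip; s[9]='t' seen -> skip; s[10]='a' new -> keep
Result: untda


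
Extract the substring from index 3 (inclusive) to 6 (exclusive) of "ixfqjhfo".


Input string: 'ixfqjhfo'
Operation: slice [3:6]
Extract characters: s[3]='q', s[4]='j', s[5]='h'
Result: qjh


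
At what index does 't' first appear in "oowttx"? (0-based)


Input string: 'oowttx'
Target: 't'
Scanning left to right: s[0]='o', s[1]='o', s[2]='w', s[3]='t'
First match at index: 3


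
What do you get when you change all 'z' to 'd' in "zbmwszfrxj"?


Input string: 'zbmwszfrxj'
Operation: replace 'z' with 'd'
Positions of 'z': 0, 5
After replacement: dbmwsdfrxj


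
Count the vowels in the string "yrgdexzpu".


Input string: 'yrgdexzpu'
Operation: count vowels (a, e, i, o, u)
Scan: s[0]='y', s[1]='r', s[2]='g', s[3]='d', s[4]='e' (vowel), s[5]='x', s[6]='z', s[7]='p', s[8]='u' (vowel)
Vowels found: 2
Result: 2


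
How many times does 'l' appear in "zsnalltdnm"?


Input string: 'zsnalltdnm'
Target character: 'l'
Scan each position: s[4]='l', s[5]='l'
Matches found at indices: 4, 5
Total: 2


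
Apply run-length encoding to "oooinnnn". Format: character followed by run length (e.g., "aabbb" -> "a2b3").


Input: 'oooinnnn'
Operation: identify consecutive runs
Runs: 'ooo' -> o3, 'i' -> i1, 'nnnn' -> n4
Encoded: o3i1n4


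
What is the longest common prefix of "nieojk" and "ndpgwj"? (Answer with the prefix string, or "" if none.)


String 1: 'nieojk'
String 2: 'ndpgwj'
Compare position by position:
pos 0: 'n' vs 'n' match
pos 1: 'i' vs 'd' differ -> stop
Longest common prefix: "n" (length 1)


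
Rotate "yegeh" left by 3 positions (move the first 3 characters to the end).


Input: 'yegeh', shift = 3
Operation: split at index 3 and swap parts
Front part s[0:3] = 'yeg'
Back part s[3:] = 'eh'
Rotated = back + front = 'eh' + 'yeg'
Result: ehyeg


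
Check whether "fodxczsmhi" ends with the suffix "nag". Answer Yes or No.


Input string: 'fodxczsmhi'
Suffix to check: 'nag'
Last 3 characters of input: 'mhi'
Match: False
Result: No


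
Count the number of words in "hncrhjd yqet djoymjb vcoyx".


Input string: 'hncrhjd yqet djoymjb vcoyx'
Operation: split by spaces
Words found: 'hncrhjd', 'yqet', 'djoymjb', 'vcoyx'
Word count: 4


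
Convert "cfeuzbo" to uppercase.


Input string: 'cfeuzbo'
Operation: convert each letter to uppercase
Mapping: 'c'->'C', 'f'->'F', 'e'->'E', 'u'->'U', 'z'->'Z', 'b'->'B', 'o'->'O'
Result: CFEUZBO


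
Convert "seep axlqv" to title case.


Input string: 'seep axlqv'
Operation: capitalize first letter of each word
Word transformations: 'seep'->'Seep', 'axlqv'->'Axlqv'
Result: Seep Axlqv


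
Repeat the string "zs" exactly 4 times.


Input string: 'zs'
Operation: repeat 4 times
Concatenation: 'zs' + 'zs' + 'zs' + 'zs'
Result: zszszszs


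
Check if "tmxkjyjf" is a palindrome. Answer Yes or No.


Input string: 'tmxkjyjf'
Reversed: 'fjyjkxmt'
Compare pairs: s[0]='t' vs s[7]='f' (mismatch), s[1]='m' vs s[6]='j' (mismatch), s[2]='x' vs s[5]='y' (mismatch), s[3]='k' vs s[4]='j' (mismatch)
Palindrome: No


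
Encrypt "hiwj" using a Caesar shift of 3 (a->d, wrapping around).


Input: 'hiwj', shift = 3
Operation: for each letter, (position + 3) mod 26
Mapping: 'h'(7+3=10)->'k', 'i'(8+3=11)->'l', 'w'(22+3=25)->'z', 'j'(9+3=12)->'m'
Result: klzm


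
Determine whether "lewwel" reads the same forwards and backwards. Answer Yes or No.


Input string: 'lewwel'
Reversed: 'lewwel'
Compare pairs: s[0]='l' vs s[5]='l' (match), s[1]='e' vs s[4]='e' (match), s[2]='w' vs s[3]='w' (match)
Palindrome: Yes


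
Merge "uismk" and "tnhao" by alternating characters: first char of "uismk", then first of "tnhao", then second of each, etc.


String 1: 'uismk'
String 2: 'tnhao'
Operation: alternate characters
Pairs: 'u'+'t', 'i'+'n', 's'+'h', 'm'+'a', 'k'+'o'
Result: utinshmako


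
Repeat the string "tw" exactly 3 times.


Input string: 'tw'
Operation: repeat 3 times
Concatenation: 'tw' + 'tw' + 'tw'
Result: twtwtw


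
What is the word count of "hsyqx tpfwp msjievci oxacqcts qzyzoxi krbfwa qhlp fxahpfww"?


Input string: 'hsyqx tpfwp msjievci oxacqcts qzyzoxi krbfwa qhlp fxahpfww'
Operation: split by spaces
Words found: 'hsyqx', 'tpfwp', 'msjievci', 'oxacqcts', 'qzyzoxi', 'krbfwa', 'qhlp', 'fxahpfww'
Word count: 8


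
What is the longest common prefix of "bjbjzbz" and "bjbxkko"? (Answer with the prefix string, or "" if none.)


String 1: 'bjbjzbz'
String 2: 'bjbxkko'
Compare position by position:
pos 0: 'b' vs 'b' match
pos 1: 'j' vs 'j' match
pos 2: 'b' vs 'b' match
pos 3: 'j' vs 'x' differ -> stop
Longest common prefix: "bjb" (length 3)


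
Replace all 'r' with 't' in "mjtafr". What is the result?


Input string: 'mjtafr'
Operation: replace 'r' with 't'
Positions of 'r': 5
After replacement: mjtaft


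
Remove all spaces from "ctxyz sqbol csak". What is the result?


Input string: 'ctxyz sqbol csak'
Operation: remove all spaces
Words: 'ctxyz', 'sqbol', 'csak'
Join without spaces: ctxyzsqbolcsak


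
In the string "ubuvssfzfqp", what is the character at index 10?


Input string: 'ubuvssfzfqp'
Operation: get character at index 10
Index mapping: s[0]='u', s[1]='b', s[2]='u', s[3]='v', s[4]='s', s[5]='s', s[6]='f', s[7]='z', s[8]='f', s[9]='q', s[10]='p'
Result: 'p'


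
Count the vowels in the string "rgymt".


Input string: 'rgymt'
Operation: count vowels (a, e, i, o, u)
Scan: s[0]='r', s[1]='g', s[2]='y', s[3]='m', s[4]='t'
Vowels found: 0
Result: 0


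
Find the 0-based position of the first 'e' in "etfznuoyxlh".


Input string: 'etfznuoyxlh'
Target: 'e'
Scanning left to right: s[0]='e'
First match at index: 0


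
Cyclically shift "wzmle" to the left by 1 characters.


Input: 'wzmle', shift = 1
Operation: split at index 1 and swap parts
Front part s[0:1] = 'w'
Back part s[1:] = 'zmle'
Rotated = back + front = 'zmle' + 'w'
Result: zmlew


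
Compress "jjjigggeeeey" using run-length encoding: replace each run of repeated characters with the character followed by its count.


Input: 'jjjigggeeeey'
Operation: identify consecutive runs
Runs: 'jjj' -> j3, 'i' -> i1, 'ggg' -> g3, 'eeee' -> e4, 'y' -> y1
Encoded: j3i1g3e4y1


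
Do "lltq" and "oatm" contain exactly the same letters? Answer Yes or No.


String 1: 'lltq' -> sorted: 'llqt'
String 2: 'oatm' -> sorted: 'amot'
Compare sorted forms: 'llqt' != 'amot'
Anagram: No


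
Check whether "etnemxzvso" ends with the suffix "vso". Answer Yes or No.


Input string: 'etnemxzvso'
Suffix to check: 'vso'
Last 3 characters of input: 'vso'
Match: True
Result: Yes


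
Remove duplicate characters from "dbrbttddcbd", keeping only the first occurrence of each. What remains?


Input: 'dbrbttddcbd'
Operation: keep first occurrence of each character
Scan: s[0]='d' new -> keep; s[1]='b' new -> keep; s[2]='r' new -> keep; s[3]='b' seen -> skip; s[4]='t' new -> keep; s[5]='t' seen -> skip; s[6]='d' seen -> skip; s[7]='d' seen -> skip; s[8]='c' new -> keep; s[9]='b' seen -> skip; s[10]='d' seen -> skip
Result: dbrtc


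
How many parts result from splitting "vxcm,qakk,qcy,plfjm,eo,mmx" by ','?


Input string: 'vxcm,qakk,qcy,plfjm,eo,mmx'
Delimiter: ','
Split result: 'vxcm', 'qakk', 'qcy', 'plfjm', 'eo', 'mmx'
Number of parts: 6


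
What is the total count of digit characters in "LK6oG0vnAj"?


Input string: 'LK6oG0vnAj'
Operation: count digit characters (0-9)
Scan: 'L', 'K', '6'(digit), 'o', 'G', '0'(digit), 'v', 'n', 'A', 'j'
Digits found: 2
Result: 2


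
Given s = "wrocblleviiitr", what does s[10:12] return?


Input string: 'wrocblleviiitr'
Operation: slice [10:12]
Extract characters: s[10]='i', s[11]='i'
Result: ii


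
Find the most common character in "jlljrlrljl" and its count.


Input: 'jlljrlrljl'
Operation: tally each character
Counts: 'j':3, 'l':5, 'r':2
Maximum: 'l' appears 5 times


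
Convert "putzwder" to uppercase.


Input string: 'putzwder'
Operation: convert each letter to uppercase
Mapping: 'p'->'P', 'u'->'U', 't'->'T', 'z'->'Z', 'w'->'W', 'd'->'D', 'e'->'E', 'r'->'R'
Result: PUTZWDER
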